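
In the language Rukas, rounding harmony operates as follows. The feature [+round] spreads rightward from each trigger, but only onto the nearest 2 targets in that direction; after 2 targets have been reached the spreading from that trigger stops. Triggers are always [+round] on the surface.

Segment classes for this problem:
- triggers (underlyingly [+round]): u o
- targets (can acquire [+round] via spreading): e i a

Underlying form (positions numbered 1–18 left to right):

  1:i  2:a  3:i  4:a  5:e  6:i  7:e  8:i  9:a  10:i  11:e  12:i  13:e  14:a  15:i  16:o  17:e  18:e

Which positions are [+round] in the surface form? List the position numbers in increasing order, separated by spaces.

16 17 18

From /o/ at 16 rightward: 17 /e/ → [+round]; 18 /e/ → [+round]; bound reached.
Targets with no active source: positions 1 2 3 4 5 6 7 8 9 10 11 12 13 14 15 stay [-round].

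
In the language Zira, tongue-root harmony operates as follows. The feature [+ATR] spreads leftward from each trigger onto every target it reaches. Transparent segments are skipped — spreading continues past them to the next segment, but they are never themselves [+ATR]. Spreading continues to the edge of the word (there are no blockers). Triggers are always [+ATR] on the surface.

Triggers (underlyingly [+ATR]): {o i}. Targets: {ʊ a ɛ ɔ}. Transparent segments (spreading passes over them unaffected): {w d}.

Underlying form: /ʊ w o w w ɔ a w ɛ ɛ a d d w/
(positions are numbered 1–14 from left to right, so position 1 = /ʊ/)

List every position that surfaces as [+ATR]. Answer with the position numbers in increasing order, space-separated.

1 3

From /o/ at 3 leftward: 2 /w/ transparent; 1 /ʊ/ → [+ATR]; word edge.
Targets with no active source: positions 6 7 9 10 11 stay [-ATR].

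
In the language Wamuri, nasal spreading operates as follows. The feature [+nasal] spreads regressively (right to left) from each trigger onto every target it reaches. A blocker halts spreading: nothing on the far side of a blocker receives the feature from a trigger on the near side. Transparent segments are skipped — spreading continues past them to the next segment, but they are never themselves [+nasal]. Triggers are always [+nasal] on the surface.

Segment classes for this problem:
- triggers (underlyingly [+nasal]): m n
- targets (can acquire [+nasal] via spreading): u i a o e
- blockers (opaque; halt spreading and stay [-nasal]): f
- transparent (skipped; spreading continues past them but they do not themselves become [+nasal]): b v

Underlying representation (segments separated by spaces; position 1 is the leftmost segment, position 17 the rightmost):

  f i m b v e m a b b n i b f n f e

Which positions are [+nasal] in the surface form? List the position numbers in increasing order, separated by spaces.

From /m/ at 3 leftward: 2 /i/ → [+nasal]; 1 /f/ blocks.
From /m/ at 7 leftward: 6 /e/ → [+nasal]; 5 /v/ transparent; 4 /b/ transparent; 3 /m/ is itself a trigger — this domain ends here.
From /n/ at 11 leftward: 10 /b/ transparent; 9 /b/ transparent; 8 /a/ → [+nasal]; 7 /m/ is itself a trigger — this domain ends here.
From /n/ at 15 leftward: 14 /f/ blocks.
Targets with no active source: positions 12 17 stay [-nasal].

2 3 6 7 8 11 15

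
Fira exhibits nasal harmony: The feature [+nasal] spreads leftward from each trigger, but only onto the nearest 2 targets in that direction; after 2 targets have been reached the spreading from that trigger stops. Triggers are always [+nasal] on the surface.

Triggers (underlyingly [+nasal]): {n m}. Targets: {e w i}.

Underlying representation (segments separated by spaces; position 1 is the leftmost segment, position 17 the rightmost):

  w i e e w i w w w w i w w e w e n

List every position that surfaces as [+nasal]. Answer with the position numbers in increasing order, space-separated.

From /n/ at 17 leftward: 16 /e/ → [+nasal]; 15 /w/ → [+nasal]; bound reached.
Targets with no active source: positions 1 2 3 4 5 6 7 8 9 10 11 12 13 14 stay [-nasal].

15 16 17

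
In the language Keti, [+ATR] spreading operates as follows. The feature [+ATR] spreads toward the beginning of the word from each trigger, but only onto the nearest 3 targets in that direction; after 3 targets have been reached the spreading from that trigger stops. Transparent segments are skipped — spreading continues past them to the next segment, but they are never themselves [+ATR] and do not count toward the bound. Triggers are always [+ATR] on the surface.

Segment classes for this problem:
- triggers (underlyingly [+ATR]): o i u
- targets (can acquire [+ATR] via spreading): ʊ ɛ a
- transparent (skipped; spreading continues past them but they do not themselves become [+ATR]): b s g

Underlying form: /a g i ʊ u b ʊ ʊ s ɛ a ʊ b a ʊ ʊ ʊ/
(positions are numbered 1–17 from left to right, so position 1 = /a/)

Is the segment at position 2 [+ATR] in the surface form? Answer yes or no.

no

From /i/ at 3 leftward: 2 /g/ transparent; 1 /a/ → [+ATR]; word edge.
From /u/ at 5 leftward: 4 /ʊ/ → [+ATR]; 3 /i/ is itself a trigger — this domain ends here.
Targets with no active source: positions 7 8 10 11 12 14 15 16 17 stay [-ATR].
[+ATR] positions on the surface: 1 3 4 5.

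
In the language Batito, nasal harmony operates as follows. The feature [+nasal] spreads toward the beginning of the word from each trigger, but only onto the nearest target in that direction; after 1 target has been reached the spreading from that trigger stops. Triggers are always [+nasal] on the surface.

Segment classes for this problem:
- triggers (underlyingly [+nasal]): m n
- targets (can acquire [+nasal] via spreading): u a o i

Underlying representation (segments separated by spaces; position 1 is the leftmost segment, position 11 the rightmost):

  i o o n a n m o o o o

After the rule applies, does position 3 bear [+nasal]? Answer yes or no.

From /n/ at 4 leftward: 3 /o/ → [+nasal]; bound reached.
From /n/ at 6 leftward: 5 /a/ → [+nasal]; bound reached.
From /m/ at 7 leftward: 6 /n/ is itself a trigger — this domain ends here.
Targets with no active source: positions 1 2 8 9 10 11 stay [-nasal].
[+nasal] positions on the surface: 3 4 5 6 7.

yes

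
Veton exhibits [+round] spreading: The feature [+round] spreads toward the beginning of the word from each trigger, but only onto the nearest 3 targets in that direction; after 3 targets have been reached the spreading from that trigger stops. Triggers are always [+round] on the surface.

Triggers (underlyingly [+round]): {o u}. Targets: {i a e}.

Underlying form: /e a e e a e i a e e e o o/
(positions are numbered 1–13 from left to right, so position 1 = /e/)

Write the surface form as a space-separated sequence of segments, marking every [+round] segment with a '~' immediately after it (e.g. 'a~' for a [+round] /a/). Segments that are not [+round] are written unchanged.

From /o/ at 12 leftward: 11 /e/ → [+round]; 10 /e/ → [+round]; 9 /e/ → [+round]; bound reached.
From /o/ at 13 leftward: 12 /o/ is itself a trigger — this domain ends here.
Targets with no active source: positions 1 2 3 4 5 6 7 8 stay [-round].
[+round] positions on the surface: 9 10 11 12 13.

e a e e a e i a e~ e~ e~ o~ o~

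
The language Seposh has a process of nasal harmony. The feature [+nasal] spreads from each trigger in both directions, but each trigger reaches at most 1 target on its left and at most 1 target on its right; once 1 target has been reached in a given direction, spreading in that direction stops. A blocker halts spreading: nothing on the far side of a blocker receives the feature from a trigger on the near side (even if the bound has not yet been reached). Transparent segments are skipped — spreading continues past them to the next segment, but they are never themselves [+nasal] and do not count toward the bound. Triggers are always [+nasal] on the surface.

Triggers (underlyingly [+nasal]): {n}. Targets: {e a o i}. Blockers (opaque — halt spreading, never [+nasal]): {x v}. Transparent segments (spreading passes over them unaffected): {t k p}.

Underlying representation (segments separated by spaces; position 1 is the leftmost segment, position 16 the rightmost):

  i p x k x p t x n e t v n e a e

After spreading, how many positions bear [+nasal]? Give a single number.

From /n/ at 9 rightward: 10 /e/ → [+nasal]; bound reached.
From /n/ at 9 leftward: 8 /x/ blocks.
From /n/ at 13 rightward: 14 /e/ → [+nasal]; bound reached.
From /n/ at 13 leftward: 12 /v/ blocks.
Targets with no active source: positions 1 15 16 stay [-nasal].
[+nasal] positions on the surface: 9 10 13 14.

4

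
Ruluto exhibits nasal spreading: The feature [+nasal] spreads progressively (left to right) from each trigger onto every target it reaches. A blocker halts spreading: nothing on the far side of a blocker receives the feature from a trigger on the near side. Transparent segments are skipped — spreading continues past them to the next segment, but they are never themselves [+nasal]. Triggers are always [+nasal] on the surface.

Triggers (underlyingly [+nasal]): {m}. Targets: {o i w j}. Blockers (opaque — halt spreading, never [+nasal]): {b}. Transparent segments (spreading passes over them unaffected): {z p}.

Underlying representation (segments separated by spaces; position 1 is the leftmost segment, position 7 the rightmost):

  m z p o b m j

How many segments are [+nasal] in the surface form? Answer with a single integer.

4

From /m/ at 1 rightward: 2 /z/ transparent; 3 /p/ transparent; 4 /o/ → [+nasal]; 5 /b/ blocks.
From /m/ at 6 rightward: 7 /j/ → [+nasal]; word edge.
[+nasal] positions on the surface: 1 4 6 7.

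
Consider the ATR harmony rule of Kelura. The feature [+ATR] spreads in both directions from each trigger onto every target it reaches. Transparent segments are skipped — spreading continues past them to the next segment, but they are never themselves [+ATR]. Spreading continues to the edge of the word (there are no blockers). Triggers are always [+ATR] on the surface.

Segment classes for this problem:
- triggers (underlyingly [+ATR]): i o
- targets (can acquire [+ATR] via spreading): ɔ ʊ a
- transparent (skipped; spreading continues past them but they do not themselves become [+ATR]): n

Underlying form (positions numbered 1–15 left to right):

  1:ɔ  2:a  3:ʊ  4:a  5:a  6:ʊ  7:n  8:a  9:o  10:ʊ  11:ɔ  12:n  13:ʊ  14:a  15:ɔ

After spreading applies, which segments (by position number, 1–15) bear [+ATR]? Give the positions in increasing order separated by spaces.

1 2 3 4 5 6 8 9 10 11 13 14 15

From /o/ at 9 rightward: 10 /ʊ/ → [+ATR]; 11 /ɔ/ → [+ATR]; 12 /n/ transparent; 13 /ʊ/ → [+ATR]; 14 /a/ → [+ATR]; 15 /ɔ/ → [+ATR]; word edge.
From /o/ at 9 leftward: 8 /a/ → [+ATR]; 7 /n/ transparent; 6 /ʊ/ → [+ATR]; 5 /a/ → [+ATR]; 4 /a/ → [+ATR]; 3 /ʊ/ → [+ATR]; 2 /a/ → [+ATR]; 1 /ɔ/ → [+ATR]; word edge.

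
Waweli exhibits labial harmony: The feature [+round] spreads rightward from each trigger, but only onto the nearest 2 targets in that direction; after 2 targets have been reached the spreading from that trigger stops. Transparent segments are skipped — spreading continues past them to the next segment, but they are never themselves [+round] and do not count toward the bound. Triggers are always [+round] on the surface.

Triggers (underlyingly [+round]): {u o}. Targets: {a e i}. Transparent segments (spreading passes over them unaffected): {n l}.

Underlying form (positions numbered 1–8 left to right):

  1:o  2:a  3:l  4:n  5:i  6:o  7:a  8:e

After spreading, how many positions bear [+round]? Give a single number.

6

From /o/ at 1 rightward: 2 /a/ → [+round]; 3 /l/ transparent; 4 /n/ transparent; 5 /i/ → [+round]; bound reached.
From /o/ at 6 rightward: 7 /a/ → [+round]; 8 /e/ → [+round]; bound reached.
[+round] positions on the surface: 1 2 5 6 7 8.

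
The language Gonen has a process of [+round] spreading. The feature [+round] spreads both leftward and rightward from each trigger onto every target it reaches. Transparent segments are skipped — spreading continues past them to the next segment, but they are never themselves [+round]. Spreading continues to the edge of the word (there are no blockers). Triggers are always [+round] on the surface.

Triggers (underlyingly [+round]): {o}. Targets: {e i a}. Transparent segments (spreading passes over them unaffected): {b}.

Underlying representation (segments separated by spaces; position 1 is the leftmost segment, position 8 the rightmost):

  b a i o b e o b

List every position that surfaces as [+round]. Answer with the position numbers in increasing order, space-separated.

From /o/ at 4 rightward: 5 /b/ transparent; 6 /e/ → [+round]; 7 /o/ is itself a trigger — this domain ends here.
From /o/ at 4 leftward: 3 /i/ → [+round]; 2 /a/ → [+round]; 1 /b/ transparent; word edge.
From /o/ at 7 rightward: 8 /b/ transparent; word edge.
From /o/ at 7 leftward: 6 /e/ → [+round]; 5 /b/ transparent; 4 /o/ is itself a trigger — this domain ends here.

2 3 4 6 7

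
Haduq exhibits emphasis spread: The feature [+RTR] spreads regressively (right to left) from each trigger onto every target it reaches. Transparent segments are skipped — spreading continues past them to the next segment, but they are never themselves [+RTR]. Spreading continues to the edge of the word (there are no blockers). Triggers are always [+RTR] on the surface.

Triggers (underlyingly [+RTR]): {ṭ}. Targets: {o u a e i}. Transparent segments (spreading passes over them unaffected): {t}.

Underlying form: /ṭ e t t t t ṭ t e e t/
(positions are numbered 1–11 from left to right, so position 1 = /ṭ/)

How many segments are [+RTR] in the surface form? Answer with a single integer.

3

From /ṭ/ at 1 leftward: word edge.
From /ṭ/ at 7 leftward: 6 /t/ transparent; 5 /t/ transparent; 4 /t/ transparent; 3 /t/ transparent; 2 /e/ → [+RTR]; 1 /ṭ/ is itself a trigger — this domain ends here.
Targets with no active source: positions 9 10 stay [-emphatic].
[+RTR] positions on the surface: 1 2 7.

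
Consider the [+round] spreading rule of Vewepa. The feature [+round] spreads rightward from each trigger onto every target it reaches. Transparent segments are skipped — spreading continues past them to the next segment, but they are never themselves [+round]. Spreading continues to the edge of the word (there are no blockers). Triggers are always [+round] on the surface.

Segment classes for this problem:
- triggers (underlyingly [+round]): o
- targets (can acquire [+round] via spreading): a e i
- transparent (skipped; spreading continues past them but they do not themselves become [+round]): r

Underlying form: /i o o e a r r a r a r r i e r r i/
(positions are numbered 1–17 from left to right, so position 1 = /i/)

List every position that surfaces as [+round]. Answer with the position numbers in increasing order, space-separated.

2 3 4 5 8 10 13 14 17

From /o/ at 2 rightward: 3 /o/ is itself a trigger — this domain ends here.
From /o/ at 3 rightward: 4 /e/ → [+round]; 5 /a/ → [+round]; 6 /r/ transparent; 7 /r/ transparent; 8 /a/ → [+round]; 9 /r/ transparent; 10 /a/ → [+round]; 11 /r/ transparent; 12 /r/ transparent; 13 /i/ → [+round]; 14 /e/ → [+round]; 15 /r/ transparent; 16 /r/ transparent; 17 /i/ → [+round]; word edge.
Target with no active source: position 1 stays [-round].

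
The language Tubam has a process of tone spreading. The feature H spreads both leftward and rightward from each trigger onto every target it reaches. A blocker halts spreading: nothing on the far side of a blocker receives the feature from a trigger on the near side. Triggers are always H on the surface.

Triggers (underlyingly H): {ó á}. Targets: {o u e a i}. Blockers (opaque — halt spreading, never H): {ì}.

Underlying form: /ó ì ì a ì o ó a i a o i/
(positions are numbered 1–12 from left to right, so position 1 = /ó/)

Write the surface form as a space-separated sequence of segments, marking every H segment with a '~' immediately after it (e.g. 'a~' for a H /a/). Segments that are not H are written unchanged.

ó~ ì ì a ì o~ ó~ a~ i~ a~ o~ i~

From /ó/ at 1 rightward: 2 /ì/ blocks.
From /ó/ at 1 leftward: word edge.
From /ó/ at 7 rightward: 8 /a/ → H; 9 /i/ → H; 10 /a/ → H; 11 /o/ → H; 12 /i/ → H; word edge.
From /ó/ at 7 leftward: 6 /o/ → H; 5 /ì/ blocks.
Target with no active source: position 4 stays [-high tone].
H positions on the surface: 1 6 7 8 9 10 11 12.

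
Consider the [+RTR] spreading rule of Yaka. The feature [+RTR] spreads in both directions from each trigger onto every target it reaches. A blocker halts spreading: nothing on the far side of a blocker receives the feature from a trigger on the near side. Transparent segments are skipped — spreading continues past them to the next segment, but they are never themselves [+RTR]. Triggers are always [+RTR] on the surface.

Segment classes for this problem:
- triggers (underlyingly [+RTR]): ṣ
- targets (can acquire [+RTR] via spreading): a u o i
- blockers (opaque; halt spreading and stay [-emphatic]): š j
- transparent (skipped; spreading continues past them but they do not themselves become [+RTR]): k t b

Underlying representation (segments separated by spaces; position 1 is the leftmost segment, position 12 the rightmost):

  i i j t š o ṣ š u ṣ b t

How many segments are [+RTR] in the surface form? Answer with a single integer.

4

From /ṣ/ at 7 rightward: 8 /š/ blocks.
From /ṣ/ at 7 leftward: 6 /o/ → [+RTR]; 5 /š/ blocks.
From /ṣ/ at 10 rightward: 11 /b/ transparent; 12 /t/ transparent; word edge.
From /ṣ/ at 10 leftward: 9 /u/ → [+RTR]; 8 /š/ blocks.
Targets with no active source: positions 1 2 stay [-emphatic].
[+RTR] positions on the surface: 6 7 9 10.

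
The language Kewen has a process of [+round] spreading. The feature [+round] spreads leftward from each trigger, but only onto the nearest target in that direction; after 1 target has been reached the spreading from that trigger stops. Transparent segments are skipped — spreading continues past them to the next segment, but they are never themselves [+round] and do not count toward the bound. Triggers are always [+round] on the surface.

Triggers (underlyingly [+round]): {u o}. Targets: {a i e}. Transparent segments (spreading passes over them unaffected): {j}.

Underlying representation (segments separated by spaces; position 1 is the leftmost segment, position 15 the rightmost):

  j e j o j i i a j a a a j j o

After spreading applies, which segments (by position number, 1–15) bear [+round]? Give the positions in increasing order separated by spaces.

2 4 12 15

From /o/ at 4 leftward: 3 /j/ transparent; 2 /e/ → [+round]; bound reached.
From /o/ at 15 leftward: 14 /j/ transparent; 13 /j/ transparent; 12 /a/ → [+round]; bound reached.
Targets with no active source: positions 6 7 8 10 11 stay [-round].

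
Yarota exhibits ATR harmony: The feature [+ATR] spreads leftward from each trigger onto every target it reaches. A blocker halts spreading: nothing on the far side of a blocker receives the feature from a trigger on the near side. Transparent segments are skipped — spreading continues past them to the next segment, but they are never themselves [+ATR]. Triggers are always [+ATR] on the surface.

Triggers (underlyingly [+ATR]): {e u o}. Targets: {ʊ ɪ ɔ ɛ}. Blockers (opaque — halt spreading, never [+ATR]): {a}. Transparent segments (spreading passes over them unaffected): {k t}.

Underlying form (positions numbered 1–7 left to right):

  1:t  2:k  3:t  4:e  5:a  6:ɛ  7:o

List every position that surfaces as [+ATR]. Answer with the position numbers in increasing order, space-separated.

From /e/ at 4 leftward: 3 /t/ transparent; 2 /k/ transparent; 1 /t/ transparent; word edge.
From /o/ at 7 leftward: 6 /ɛ/ → [+ATR]; 5 /a/ blocks.

4 6 7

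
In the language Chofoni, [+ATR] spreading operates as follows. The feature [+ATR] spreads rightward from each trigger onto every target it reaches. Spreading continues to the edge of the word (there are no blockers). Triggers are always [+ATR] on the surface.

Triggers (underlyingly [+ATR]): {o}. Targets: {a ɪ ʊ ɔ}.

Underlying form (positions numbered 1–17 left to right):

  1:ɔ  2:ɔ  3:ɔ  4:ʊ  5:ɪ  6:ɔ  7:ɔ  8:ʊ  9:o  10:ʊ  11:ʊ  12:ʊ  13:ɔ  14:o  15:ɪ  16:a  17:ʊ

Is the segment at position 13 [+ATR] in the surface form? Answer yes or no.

yes

From /o/ at 9 rightward: 10 /ʊ/ → [+ATR]; 11 /ʊ/ → [+ATR]; 12 /ʊ/ → [+ATR]; 13 /ɔ/ → [+ATR]; 14 /o/ is itself a trigger — this domain ends here.
From /o/ at 14 rightward: 15 /ɪ/ → [+ATR]; 16 /a/ → [+ATR]; 17 /ʊ/ → [+ATR]; word edge.
Targets with no active source: positions 1 2 3 4 5 6 7 8 stay [-ATR].
[+ATR] positions on the surface: 9 10 11 12 13 14 15 16 17.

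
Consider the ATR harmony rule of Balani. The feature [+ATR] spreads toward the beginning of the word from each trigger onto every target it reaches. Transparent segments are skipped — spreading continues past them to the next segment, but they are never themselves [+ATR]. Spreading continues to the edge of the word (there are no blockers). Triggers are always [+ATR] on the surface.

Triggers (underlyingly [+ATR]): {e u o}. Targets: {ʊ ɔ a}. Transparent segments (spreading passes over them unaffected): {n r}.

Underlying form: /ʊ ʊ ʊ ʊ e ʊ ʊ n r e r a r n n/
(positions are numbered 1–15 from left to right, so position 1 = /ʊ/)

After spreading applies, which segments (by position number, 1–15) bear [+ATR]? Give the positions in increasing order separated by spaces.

1 2 3 4 5 6 7 10

From /e/ at 5 leftward: 4 /ʊ/ → [+ATR]; 3 /ʊ/ → [+ATR]; 2 /ʊ/ → [+ATR]; 1 /ʊ/ → [+ATR]; word edge.
From /e/ at 10 leftward: 9 /r/ transparent; 8 /n/ transparent; 7 /ʊ/ → [+ATR]; 6 /ʊ/ → [+ATR]; 5 /e/ is itself a trigger — this domain ends here.
Target with no active source: position 12 stays [-ATR].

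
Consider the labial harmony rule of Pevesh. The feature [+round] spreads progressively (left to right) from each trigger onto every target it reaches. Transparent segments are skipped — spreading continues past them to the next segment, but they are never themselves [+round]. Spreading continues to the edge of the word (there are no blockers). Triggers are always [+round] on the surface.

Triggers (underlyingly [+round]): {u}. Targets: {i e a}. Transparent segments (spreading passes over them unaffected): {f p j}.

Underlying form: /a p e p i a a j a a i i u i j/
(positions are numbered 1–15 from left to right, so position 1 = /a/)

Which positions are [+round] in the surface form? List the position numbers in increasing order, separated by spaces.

13 14

From /u/ at 13 rightward: 14 /i/ → [+round]; 15 /j/ transparent; word edge.
Targets with no active source: positions 1 3 5 6 7 9 10 11 12 stay [-round].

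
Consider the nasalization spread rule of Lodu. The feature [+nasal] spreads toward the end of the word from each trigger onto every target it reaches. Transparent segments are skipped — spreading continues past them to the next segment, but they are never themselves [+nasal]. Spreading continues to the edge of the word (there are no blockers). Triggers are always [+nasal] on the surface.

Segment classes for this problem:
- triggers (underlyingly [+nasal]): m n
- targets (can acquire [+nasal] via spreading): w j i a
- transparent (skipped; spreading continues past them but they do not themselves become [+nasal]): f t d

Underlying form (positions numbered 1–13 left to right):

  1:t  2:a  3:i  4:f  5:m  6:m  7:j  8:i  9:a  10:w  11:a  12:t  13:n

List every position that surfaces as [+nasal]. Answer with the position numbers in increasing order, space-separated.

5 6 7 8 9 10 11 13

From /m/ at 5 rightward: 6 /m/ is itself a trigger — this domain ends here.
From /m/ at 6 rightward: 7 /j/ → [+nasal]; 8 /i/ → [+nasal]; 9 /a/ → [+nasal]; 10 /w/ → [+nasal]; 11 /a/ → [+nasal]; 12 /t/ transparent; 13 /n/ is itself a trigger — this domain ends here.
From /n/ at 13 rightward: word edge.
Targets with no active source: positions 2 3 stay [-nasal].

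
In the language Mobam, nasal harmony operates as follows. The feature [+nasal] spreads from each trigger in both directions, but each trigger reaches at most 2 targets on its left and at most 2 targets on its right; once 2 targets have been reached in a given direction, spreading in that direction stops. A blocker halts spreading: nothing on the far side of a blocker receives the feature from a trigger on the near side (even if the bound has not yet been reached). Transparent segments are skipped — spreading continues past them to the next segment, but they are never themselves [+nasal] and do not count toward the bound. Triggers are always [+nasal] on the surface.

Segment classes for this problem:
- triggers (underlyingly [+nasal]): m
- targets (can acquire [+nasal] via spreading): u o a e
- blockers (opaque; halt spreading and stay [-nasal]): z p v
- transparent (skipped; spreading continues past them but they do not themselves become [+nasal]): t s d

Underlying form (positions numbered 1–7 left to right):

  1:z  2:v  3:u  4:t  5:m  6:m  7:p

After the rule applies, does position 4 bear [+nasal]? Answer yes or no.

From /m/ at 5 rightward: 6 /m/ is itself a trigger — this domain ends here.
From /m/ at 5 leftward: 4 /t/ transparent; 3 /u/ → [+nasal]; 2 /v/ blocks.
From /m/ at 6 rightward: 7 /p/ blocks.
From /m/ at 6 leftward: 5 /m/ is itself a trigger — this domain ends here.
[+nasal] positions on the surface: 3 5 6.

no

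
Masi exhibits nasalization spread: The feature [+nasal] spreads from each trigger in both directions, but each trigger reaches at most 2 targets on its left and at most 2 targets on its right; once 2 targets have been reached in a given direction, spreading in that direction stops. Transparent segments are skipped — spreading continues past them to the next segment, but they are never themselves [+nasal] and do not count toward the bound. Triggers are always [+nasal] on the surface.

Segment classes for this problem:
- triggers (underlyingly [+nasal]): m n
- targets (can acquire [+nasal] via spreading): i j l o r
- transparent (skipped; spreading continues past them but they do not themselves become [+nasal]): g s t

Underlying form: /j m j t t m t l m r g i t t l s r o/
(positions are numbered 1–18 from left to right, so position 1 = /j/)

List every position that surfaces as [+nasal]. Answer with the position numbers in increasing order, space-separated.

1 2 3 6 8 9 10 12

From /m/ at 2 rightward: 3 /j/ → [+nasal]; 4 /t/ transparent; 5 /t/ transparent; 6 /m/ is itself a trigger — this domain ends here.
From /m/ at 2 leftward: 1 /j/ → [+nasal]; word edge.
From /m/ at 6 rightward: 7 /t/ transparent; 8 /l/ → [+nasal]; 9 /m/ is itself a trigger — this domain ends here.
From /m/ at 6 leftward: 5 /t/ transparent; 4 /t/ transparent; 3 /j/ → [+nasal]; 2 /m/ is itself a trigger — this domain ends here.
From /m/ at 9 rightward: 10 /r/ → [+nasal]; 11 /g/ transparent; 12 /i/ → [+nasal]; bound reached.
From /m/ at 9 leftward: 8 /l/ → [+nasal]; 7 /t/ transparent; 6 /m/ is itself a trigger — this domain ends here.
Targets with no active source: positions 15 17 18 stay [-nasal].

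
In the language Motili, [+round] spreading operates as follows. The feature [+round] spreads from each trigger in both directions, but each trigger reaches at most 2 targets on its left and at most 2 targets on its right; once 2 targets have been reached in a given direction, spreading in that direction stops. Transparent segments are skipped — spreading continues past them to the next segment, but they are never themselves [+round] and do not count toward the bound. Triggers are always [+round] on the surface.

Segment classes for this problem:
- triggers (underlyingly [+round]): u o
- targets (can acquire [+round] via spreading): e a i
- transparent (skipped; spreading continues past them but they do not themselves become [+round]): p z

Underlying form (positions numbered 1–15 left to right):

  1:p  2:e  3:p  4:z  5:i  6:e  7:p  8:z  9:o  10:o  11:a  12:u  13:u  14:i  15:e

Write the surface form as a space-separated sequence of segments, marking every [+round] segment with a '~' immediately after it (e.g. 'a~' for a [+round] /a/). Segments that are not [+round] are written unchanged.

From /o/ at 9 rightward: 10 /o/ is itself a trigger — this domain ends here.
From /o/ at 9 leftward: 8 /z/ transparent; 7 /p/ transparent; 6 /e/ → [+round]; 5 /i/ → [+round]; bound reached.
From /o/ at 10 rightward: 11 /a/ → [+round]; 12 /u/ is itself a trigger — this domain ends here.
From /o/ at 10 leftward: 9 /o/ is itself a trigger — this domain ends here.
From /u/ at 12 rightward: 13 /u/ is itself a trigger — this domain ends here.
From /u/ at 12 leftward: 11 /a/ → [+round]; 10 /o/ is itself a trigger — this domain ends here.
From /u/ at 13 rightward: 14 /i/ → [+round]; 15 /e/ → [+round]; bound reached.
From /u/ at 13 leftward: 12 /u/ is itself a trigger — this domain ends here.
Target with no active source: position 2 stays [-round].
[+round] positions on the surface: 5 6 9 10 11 12 13 14 15.

p e p z i~ e~ p z o~ o~ a~ u~ u~ i~ e~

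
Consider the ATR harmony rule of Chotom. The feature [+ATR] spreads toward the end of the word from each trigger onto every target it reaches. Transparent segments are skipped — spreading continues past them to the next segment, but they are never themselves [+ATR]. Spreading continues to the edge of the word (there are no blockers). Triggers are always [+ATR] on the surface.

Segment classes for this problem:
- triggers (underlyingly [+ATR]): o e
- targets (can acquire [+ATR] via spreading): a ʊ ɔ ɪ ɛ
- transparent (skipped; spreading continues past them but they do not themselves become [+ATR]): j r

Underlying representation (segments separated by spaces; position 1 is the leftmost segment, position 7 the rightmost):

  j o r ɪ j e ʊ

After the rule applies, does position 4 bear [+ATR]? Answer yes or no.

From /o/ at 2 rightward: 3 /r/ transparent; 4 /ɪ/ → [+ATR]; 5 /j/ transparent; 6 /e/ is itself a trigger — this domain ends here.
From /e/ at 6 rightward: 7 /ʊ/ → [+ATR]; word edge.
[+ATR] positions on the surface: 2 4 6 7.

yes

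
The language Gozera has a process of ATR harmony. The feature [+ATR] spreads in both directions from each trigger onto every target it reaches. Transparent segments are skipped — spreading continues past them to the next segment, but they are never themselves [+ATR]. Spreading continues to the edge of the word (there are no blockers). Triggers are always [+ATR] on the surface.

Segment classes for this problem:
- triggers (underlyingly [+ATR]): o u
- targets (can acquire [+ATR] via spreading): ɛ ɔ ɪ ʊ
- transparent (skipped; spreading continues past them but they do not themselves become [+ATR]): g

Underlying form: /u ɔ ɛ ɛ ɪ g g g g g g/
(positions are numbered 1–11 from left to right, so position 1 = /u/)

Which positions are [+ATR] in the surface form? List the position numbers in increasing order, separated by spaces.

1 2 3 4 5

From /u/ at 1 rightward: 2 /ɔ/ → [+ATR]; 3 /ɛ/ → [+ATR]; 4 /ɛ/ → [+ATR]; 5 /ɪ/ → [+ATR]; 6 /g/ transparent; 7 /g/ transparent; 8 /g/ transparent; 9 /g/ transparent; 10 /g/ transparent; 11 /g/ transparent; word edge.
From /u/ at 1 leftward: word edge.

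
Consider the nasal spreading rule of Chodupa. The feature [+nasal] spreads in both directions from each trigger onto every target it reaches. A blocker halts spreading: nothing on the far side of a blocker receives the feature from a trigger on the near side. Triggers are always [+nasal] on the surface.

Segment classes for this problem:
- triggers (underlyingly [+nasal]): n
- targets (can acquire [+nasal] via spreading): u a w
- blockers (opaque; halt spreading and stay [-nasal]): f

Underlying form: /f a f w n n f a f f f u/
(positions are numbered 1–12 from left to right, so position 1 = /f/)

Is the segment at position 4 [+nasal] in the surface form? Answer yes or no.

yes

From /n/ at 5 rightward: 6 /n/ is itself a trigger — this domain ends here.
From /n/ at 5 leftward: 4 /w/ → [+nasal]; 3 /f/ blocks.
From /n/ at 6 rightward: 7 /f/ blocks.
From /n/ at 6 leftward: 5 /n/ is itself a trigger — this domain ends here.
Targets with no active source: positions 2 8 12 stay [-nasal].
[+nasal] positions on the surface: 4 5 6.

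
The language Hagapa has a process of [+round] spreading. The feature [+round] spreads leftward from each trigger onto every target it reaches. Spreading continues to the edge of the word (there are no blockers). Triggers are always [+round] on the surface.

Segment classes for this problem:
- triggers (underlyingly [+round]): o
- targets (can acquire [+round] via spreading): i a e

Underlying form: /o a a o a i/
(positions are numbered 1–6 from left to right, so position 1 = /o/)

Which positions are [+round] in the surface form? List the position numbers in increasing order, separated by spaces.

From /o/ at 1 leftward: word edge.
From /o/ at 4 leftward: 3 /a/ → [+round]; 2 /a/ → [+round]; 1 /o/ is itself a trigger — this domain ends here.
Targets with no active source: positions 5 6 stay [-round].

1 2 3 4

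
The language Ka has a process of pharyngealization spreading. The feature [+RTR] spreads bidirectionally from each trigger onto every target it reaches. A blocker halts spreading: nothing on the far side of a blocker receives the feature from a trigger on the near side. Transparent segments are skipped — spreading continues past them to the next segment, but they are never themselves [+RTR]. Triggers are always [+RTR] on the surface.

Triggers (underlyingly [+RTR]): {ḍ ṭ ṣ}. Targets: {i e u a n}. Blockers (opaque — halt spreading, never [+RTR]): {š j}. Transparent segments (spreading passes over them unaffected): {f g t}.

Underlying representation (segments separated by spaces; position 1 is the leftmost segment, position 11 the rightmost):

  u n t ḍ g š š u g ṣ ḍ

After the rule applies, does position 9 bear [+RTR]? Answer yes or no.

no

From /ḍ/ at 4 rightward: 5 /g/ transparent; 6 /š/ blocks.
From /ḍ/ at 4 leftward: 3 /t/ transparent; 2 /n/ → [+RTR]; 1 /u/ → [+RTR]; word edge.
From /ṣ/ at 10 rightward: 11 /ḍ/ is itself a trigger — this domain ends here.
From /ṣ/ at 10 leftward: 9 /g/ transparent; 8 /u/ → [+RTR]; 7 /š/ blocks.
From /ḍ/ at 11 rightward: word edge.
From /ḍ/ at 11 leftward: 10 /ṣ/ is itself a trigger — this domain ends here.
[+RTR] positions on the surface: 1 2 4 8 10 11.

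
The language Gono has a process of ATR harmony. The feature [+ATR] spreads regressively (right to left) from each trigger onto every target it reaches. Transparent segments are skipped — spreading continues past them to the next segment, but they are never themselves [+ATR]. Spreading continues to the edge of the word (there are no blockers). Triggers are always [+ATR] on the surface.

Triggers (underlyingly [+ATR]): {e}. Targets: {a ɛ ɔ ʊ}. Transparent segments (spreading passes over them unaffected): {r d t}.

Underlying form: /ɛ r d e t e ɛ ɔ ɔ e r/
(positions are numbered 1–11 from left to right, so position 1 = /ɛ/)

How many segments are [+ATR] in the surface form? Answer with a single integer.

From /e/ at 4 leftward: 3 /d/ transparent; 2 /r/ transparent; 1 /ɛ/ → [+ATR]; word edge.
From /e/ at 6 leftward: 5 /t/ transparent; 4 /e/ is itself a trigger — this domain ends here.
From /e/ at 10 leftward: 9 /ɔ/ → [+ATR]; 8 /ɔ/ → [+ATR]; 7 /ɛ/ → [+ATR]; 6 /e/ is itself a trigger — this domain ends here.
[+ATR] positions on the surface: 1 4 6 7 8 9 10.

7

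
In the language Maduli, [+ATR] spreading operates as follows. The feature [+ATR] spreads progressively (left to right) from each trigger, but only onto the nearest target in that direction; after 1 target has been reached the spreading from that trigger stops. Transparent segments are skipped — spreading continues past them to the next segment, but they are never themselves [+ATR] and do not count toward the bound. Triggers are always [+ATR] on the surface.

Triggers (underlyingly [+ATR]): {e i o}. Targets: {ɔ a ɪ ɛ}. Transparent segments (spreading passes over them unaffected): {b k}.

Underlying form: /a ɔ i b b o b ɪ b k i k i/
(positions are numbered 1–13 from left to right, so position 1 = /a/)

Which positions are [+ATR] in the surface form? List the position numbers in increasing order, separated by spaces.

From /i/ at 3 rightward: 4 /b/ transparent; 5 /b/ transparent; 6 /o/ is itself a trigger — this domain ends here.
From /o/ at 6 rightward: 7 /b/ transparent; 8 /ɪ/ → [+ATR]; bound reached.
From /i/ at 11 rightward: 12 /k/ transparent; 13 /i/ is itself a trigger — this domain ends here.
From /i/ at 13 rightward: word edge.
Targets with no active source: positions 1 2 stay [-ATR].

3 6 8 11 13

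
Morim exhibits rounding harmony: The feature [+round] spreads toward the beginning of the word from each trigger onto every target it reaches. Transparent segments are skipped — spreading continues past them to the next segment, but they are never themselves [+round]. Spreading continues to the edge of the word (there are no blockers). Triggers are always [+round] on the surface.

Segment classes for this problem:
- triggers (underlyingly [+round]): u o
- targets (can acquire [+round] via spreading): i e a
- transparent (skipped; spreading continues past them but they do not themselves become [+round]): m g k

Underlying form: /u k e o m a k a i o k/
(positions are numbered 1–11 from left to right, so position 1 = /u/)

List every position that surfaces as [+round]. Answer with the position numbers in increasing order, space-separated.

1 3 4 6 8 9 10

From /u/ at 1 leftward: word edge.
From /o/ at 4 leftward: 3 /e/ → [+round]; 2 /k/ transparent; 1 /u/ is itself a trigger — this domain ends here.
From /o/ at 10 leftward: 9 /i/ → [+round]; 8 /a/ → [+round]; 7 /k/ transparent; 6 /a/ → [+round]; 5 /m/ transparent; 4 /o/ is itself a trigger — this domain ends here.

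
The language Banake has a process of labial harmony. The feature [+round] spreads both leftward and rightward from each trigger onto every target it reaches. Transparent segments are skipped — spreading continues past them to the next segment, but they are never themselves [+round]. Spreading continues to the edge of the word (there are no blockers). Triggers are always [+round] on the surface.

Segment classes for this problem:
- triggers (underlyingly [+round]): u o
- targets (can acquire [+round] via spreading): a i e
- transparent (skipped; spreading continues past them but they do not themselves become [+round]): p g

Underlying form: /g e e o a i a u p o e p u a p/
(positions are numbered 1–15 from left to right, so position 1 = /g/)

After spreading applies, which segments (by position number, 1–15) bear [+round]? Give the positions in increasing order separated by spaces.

From /o/ at 4 rightward: 5 /a/ → [+round]; 6 /i/ → [+round]; 7 /a/ → [+round]; 8 /u/ is itself a trigger — this domain ends here.
From /o/ at 4 leftward: 3 /e/ → [+round]; 2 /e/ → [+round]; 1 /g/ transparent; word edge.
From /u/ at 8 rightward: 9 /p/ transparent; 10 /o/ is itself a trigger — this domain ends here.
From /u/ at 8 leftward: 7 /a/ → [+round]; 6 /i/ → [+round]; 5 /a/ → [+round]; 4 /o/ is itself a trigger — this domain ends here.
From /o/ at 10 rightward: 11 /e/ → [+round]; 12 /p/ transparent; 13 /u/ is itself a trigger — this domain ends here.
From /o/ at 10 leftward: 9 /p/ transparent; 8 /u/ is itself a trigger — this domain ends here.
From /u/ at 13 rightward: 14 /a/ → [+round]; 15 /p/ transparent; word edge.
From /u/ at 13 leftward: 12 /p/ transparent; 11 /e/ → [+round]; 10 /o/ is itself a trigger — this domain ends here.

2 3 4 5 6 7 8 10 11 13 14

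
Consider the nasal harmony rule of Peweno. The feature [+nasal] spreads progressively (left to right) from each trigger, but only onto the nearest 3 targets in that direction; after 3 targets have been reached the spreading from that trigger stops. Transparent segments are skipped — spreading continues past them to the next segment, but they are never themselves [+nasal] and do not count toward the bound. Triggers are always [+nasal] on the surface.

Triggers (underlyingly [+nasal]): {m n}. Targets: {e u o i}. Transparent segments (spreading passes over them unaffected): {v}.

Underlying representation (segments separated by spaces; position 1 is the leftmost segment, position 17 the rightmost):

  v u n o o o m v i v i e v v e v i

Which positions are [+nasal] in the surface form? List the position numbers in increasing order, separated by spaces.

3 4 5 6 7 9 11 12

From /n/ at 3 rightward: 4 /o/ → [+nasal]; 5 /o/ → [+nasal]; 6 /o/ → [+nasal]; bound reached.
From /m/ at 7 rightward: 8 /v/ transparent; 9 /i/ → [+nasal]; 10 /v/ transparent; 11 /i/ → [+nasal]; 12 /e/ → [+nasal]; bound reached.
Targets with no active source: positions 2 15 17 stay [-nasal].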